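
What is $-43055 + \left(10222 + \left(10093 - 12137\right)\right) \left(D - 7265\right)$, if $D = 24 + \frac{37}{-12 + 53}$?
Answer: $- \frac{2429355487}{41} \approx -5.9253 \cdot 10^{7}$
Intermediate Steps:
$D = \frac{1021}{41}$ ($D = 24 + \frac{37}{41} = \frac{1021}{41} \approx 24.902$)
$-43055 + \left(10222 + \left(10093 - 12137\right)\right) \left(D - 7265\right) = -43055 + \left(10222 + \left(10093 - 12137\right)\right) \left(\frac{1021}{41} - 7265\right) = -43055 + \left(10222 + \left(10093 - 12137\right)\right) \left(- \frac{296844}{41}\right) = -43055 + \left(10222 - 2044\right) \left(- \frac{296844}{41}\right) = -43055 + 8178 \left(- \frac{296844}{41}\right) = -43055 - \frac{2427590232}{41} = - \frac{2429355487}{41}$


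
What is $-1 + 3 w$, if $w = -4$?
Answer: $-13$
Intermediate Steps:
$-1 + 3 w = -1 + 3 \left(-4\right) = -1 - 12 = -13$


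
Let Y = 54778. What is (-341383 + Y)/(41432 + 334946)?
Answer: -286605/376378 ≈ -0.76148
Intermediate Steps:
(-341383 + Y)/(41432 + 334946) = (-341383 + 54778)/(41432 + 334946) = -286605/376378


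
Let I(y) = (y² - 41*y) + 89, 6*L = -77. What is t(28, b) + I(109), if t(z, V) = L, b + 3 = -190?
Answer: 44929/6 ≈ 7488.2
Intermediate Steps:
b = -193 (b = -3 - 190 = -193)
L = -77/6 (L = (⅙)*(-77) = -77/6 ≈ -12.833)
t(z, V) = -77/6
I(y) = 89 + y² - 41*y
t(28, b) + I(109) = -77/6 + (89 + 109² - 41*109) = -77/6 + (89 + 11881 - 4469) = -77/6 + 7501 = 44929/6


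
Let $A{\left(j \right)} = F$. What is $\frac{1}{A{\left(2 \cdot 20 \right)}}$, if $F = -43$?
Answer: $- \frac{1}{43} \approx -0.023256$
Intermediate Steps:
$A{\left(j \right)} = -43$
$\frac{1}{A{\left(2 \cdot 20 \right)}} = \frac{1}{-43} = - \frac{1}{43}$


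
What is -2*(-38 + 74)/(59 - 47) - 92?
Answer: -98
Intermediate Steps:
-2*(-38 + 74)/(59 - 47) - 92 = -72/12 - 92 = -2*3 - 92 = -6 - 92 = -98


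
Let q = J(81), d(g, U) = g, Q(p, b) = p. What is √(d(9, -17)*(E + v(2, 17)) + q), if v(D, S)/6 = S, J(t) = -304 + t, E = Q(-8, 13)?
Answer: √623 ≈ 24.960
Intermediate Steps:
E = -8
v(D, S) = 6*S
q = -223 (q = -304 + 81 = -223)
√(d(9, -17)*(E + v(2, 17)) + q) = √(9*(-8 + 6*17) - 223) = √(9*(-8 + 102) - 223) = √(9*94 - 223) = √(846 - 223) = √623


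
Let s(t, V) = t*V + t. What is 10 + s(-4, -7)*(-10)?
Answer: -230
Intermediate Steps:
s(t, V) = t + V*t (s(t, V) = V*t + t = t + V*t)
10 + s(-4, -7)*(-10) = 10 - 4*(1 - 7)*(-10) = 10 - 4*(-6)*(-10) = 10 + 24*(-10) = 10 - 240 = -230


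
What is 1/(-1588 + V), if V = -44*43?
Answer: -1/3480 ≈ -0.00028736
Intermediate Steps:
V = -1892
1/(-1588 + V) = 1/(-1588 - 1892) = 1/(-3480) = -1/3480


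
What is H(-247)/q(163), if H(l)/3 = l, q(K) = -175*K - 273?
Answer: 741/28798 ≈ 0.025731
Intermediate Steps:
q(K) = -273 - 175*K
H(l) = 3*l
H(-247)/q(163) = (3*(-247))/(-273 - 175*163) = -741/(-273 - 28525) = -741/(-28798) = -741*(-1/28798) = 741/28798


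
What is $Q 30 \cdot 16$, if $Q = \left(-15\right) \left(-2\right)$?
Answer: $14400$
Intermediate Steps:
$Q = 30$
$Q 30 \cdot 16 = 30 \cdot 30 \cdot 16 = 900 \cdot 16 = 14400$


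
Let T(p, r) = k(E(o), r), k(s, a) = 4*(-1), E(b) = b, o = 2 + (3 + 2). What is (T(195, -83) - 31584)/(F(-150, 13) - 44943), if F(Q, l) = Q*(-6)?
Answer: 596/831 ≈ 0.71721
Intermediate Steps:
o = 7 (o = 2 + 5 = 7)
F(Q, l) = -6*Q
k(s, a) = -4
T(p, r) = -4
(T(195, -83) - 31584)/(F(-150, 13) - 44943) = (-4 - 31584)/(-6*(-150) - 44943) = -31588/(900 - 44943) = -31588/(-44043) = -31588*(-1/44043) = 596/831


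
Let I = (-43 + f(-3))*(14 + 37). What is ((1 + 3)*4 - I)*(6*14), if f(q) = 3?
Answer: 172704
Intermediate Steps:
I = -2040 (I = (-43 + 3)*(14 + 37) = -40*51 = -2040)
((1 + 3)*4 - I)*(6*14) = ((1 + 3)*4 - 1*(-2040))*(6*14) = (4*4 + 2040)*84 = (16 + 2040)*84 = 2056*84 = 172704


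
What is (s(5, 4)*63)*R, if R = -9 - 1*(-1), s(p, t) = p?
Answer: -2520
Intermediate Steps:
R = -8 (R = -9 + 1 = -8)
(s(5, 4)*63)*R = (5*63)*(-8) = 315*(-8) = -2520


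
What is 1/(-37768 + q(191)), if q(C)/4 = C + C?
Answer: -1/36240 ≈ -2.7594e-5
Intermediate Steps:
q(C) = 8*C (q(C) = 4*(C + C) = 4*(2*C) = 8*C)
1/(-37768 + q(191)) = 1/(-37768 + 8*191) = 1/(-37768 + 1528) = 1/(-36240) = -1/36240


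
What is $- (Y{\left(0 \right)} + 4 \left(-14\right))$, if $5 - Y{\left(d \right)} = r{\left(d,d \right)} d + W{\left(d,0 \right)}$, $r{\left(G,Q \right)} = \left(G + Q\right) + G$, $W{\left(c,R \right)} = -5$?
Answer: $46$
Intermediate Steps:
$r{\left(G,Q \right)} = Q + 2 G$
$Y{\left(d \right)} = 10 - 3 d^{2}$ ($Y{\left(d \right)} = 5 - \left(\left(d + 2 d\right) d - 5\right) = 5 - \left(3 d d - 5\right) = 5 - \left(3 d^{2} - 5\right) = 5 - \left(-5 + 3 d^{2}\right) = 10 - 3 d^{2}$)
$- (Y{\left(0 \right)} + 4 \left(-14\right)) = - (\left(10 - 3 \cdot 0^{2}\right) + 4 \left(-14\right)) = - (\left(10 - 0\right) - 56) = - (\left(10 + 0\right) - 56) = - (10 - 56) = \left(-1\right) \left(-46\right) = 46$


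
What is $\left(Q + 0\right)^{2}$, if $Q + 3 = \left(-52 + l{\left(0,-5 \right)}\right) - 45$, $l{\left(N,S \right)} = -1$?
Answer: $10201$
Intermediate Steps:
$Q = -101$ ($Q = -3 - 98 = -101$)
$\left(Q + 0\right)^{2} = \left(-101 + 0\right)^{2} = \left(-101\right)^{2} = 10201$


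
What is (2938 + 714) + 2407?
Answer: 6059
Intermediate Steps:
(2938 + 714) + 2407 = 3652 + 2407 = 6059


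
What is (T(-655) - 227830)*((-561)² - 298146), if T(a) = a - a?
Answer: -3776282250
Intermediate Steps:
T(a) = 0
(T(-655) - 227830)*((-561)² - 298146) = (0 - 227830)*((-561)² - 298146) = -227830*(314721 - 298146) = -227830*16575 = -3776282250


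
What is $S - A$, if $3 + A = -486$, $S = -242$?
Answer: $247$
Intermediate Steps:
$A = -489$ ($A = -3 - 486 = -489$)
$S - A = -242 - -489 = -242 + 489 = 247$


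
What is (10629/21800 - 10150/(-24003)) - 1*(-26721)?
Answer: 1997521593041/74752200 ≈ 26722.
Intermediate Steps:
(10629/21800 - 10150/(-24003)) - 1*(-26721) = (10629*(1/21800) - 10150*(-1/24003)) + 26721 = (10629/21800 + 1450/3429) + 26721 = 68056841/74752200 + 26721 = 1997521593041/74752200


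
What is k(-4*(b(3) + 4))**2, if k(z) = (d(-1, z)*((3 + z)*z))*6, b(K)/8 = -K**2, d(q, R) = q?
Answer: 201421440000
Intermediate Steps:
b(K) = -8*K**2 (b(K) = 8*(-K**2) = -8*K**2)
k(z) = -6*z*(3 + z) (k(z) = -(3 + z)*z*6 = -z*(3 + z)*6 = -6*z*(3 + z))
k(-4*(b(3) + 4))**2 = (-6*(-4*(-8*3**2 + 4))*(3 - 4*(-8*3**2 + 4)))**2 = (-6*(-4*(-8*9 + 4))*(3 - 4*(-8*9 + 4)))**2 = (-6*(-4*(-72 + 4))*(3 - 4*(-72 + 4)))**2 = (-6*(-4*(-68))*(3 - 4*(-68)))**2 = (-6*272*(3 + 272))**2 = (-6*272*275)**2 = (-448800)**2 = 201421440000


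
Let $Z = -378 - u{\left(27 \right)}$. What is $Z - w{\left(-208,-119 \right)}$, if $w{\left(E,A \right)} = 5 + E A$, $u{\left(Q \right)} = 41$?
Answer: $-25176$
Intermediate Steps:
$w{\left(E,A \right)} = 5 + A E$
$Z = -419$ ($Z = -378 - 41 = -419$)
$Z - w{\left(-208,-119 \right)} = -419 - \left(5 - -24752\right) = -419 - \left(5 + 24752\right) = -419 - 24757 = -25176$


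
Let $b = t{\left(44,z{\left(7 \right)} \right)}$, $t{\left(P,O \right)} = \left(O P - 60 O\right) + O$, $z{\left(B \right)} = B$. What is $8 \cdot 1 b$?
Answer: $-840$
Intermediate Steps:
$t{\left(P,O \right)} = - 59 O + O P$ ($t{\left(P,O \right)} = \left(- 60 O + O P\right) + O = - 59 O + O P$)
$b = -105$ ($b = 7 \left(-59 + 44\right) = 7 \left(-15\right) = -105$)
$8 \cdot 1 b = 8 \cdot 1 \left(-105\right) = 8 \left(-105\right) = -840$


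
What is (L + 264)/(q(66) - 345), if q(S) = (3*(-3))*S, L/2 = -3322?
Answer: 6380/939 ≈ 6.7945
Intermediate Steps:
L = -6644 (L = 2*(-3322) = -6644)
q(S) = -9*S
(L + 264)/(q(66) - 345) = (-6644 + 264)/(-9*66 - 345) = -6380/(-594 - 345) = -6380/(-939) = -6380*(-1/939) = 6380/939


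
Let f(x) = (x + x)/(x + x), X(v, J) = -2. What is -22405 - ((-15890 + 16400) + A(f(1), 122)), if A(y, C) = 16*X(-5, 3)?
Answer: -22883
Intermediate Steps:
f(x) = 1 (f(x) = (2*x)/((2*x)) = (2*x)*(1/(2*x)) = 1)
A(y, C) = -32 (A(y, C) = 16*(-2) = -32)
-22405 - ((-15890 + 16400) + A(f(1), 122)) = -22405 - ((-15890 + 16400) - 32) = -22405 - (510 - 32) = -22405 - 1*478 = -22405 - 478 = -22883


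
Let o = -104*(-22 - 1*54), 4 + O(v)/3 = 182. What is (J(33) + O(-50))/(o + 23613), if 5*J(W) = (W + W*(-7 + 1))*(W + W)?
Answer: -1644/31517 ≈ -0.052162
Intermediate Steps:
O(v) = 534 (O(v) = -12 + 3*182 = -12 + 546 = 534)
J(W) = -2*W**2 (J(W) = ((W + W*(-7 + 1))*(W + W))/5 = ((W + W*(-6))*(2*W))/5 = ((W - 6*W)*(2*W))/5 = ((-5*W)*(2*W))/5 = (-10*W**2)/5 = -2*W**2)
o = 7904 (o = -104*(-22 - 54) = -104*(-76) = 7904)
(J(33) + O(-50))/(o + 23613) = (-2*33**2 + 534)/(7904 + 23613) = (-2*1089 + 534)/31517 = (-2178 + 534)*(1/31517) = -1644*1/31517 = -1644/31517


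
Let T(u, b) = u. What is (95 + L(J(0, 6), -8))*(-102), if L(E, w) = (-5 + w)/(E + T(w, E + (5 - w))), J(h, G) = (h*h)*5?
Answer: -39423/4 ≈ -9855.8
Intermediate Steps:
J(h, G) = 5*h² (J(h, G) = h²*5 = 5*h²)
L(E, w) = (-5 + w)/(E + w)
(95 + L(J(0, 6), -8))*(-102) = (95 + (-5 - 8)/(5*0² - 8))*(-102) = (95 - 13/(5*0 - 8))*(-102) = (95 - 13/(0 - 8))*(-102) = (95 - 13/(-8))*(-102) = (95 - ⅛*(-13))*(-102) = (95 + 13/8)*(-102) = (773/8)*(-102) = -39423/4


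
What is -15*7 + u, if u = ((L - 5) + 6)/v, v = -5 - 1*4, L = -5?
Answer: -941/9 ≈ -104.56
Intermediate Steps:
v = -9 (v = -5 - 4 = -9)
u = 4/9 (u = ((-5 - 5) + 6)/(-9) = (-10 + 6)*(-⅑) = -4*(-⅑) = 4/9 ≈ 0.44444)
-15*7 + u = -15*7 + 4/9 = -105 + 4/9 = -941/9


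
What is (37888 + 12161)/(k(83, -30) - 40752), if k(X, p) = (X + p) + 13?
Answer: -16683/13562 ≈ -1.2301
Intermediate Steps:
k(X, p) = 13 + X + p
(37888 + 12161)/(k(83, -30) - 40752) = (37888 + 12161)/((13 + 83 - 30) - 40752) = 50049/(66 - 40752) = 50049/(-40686) = 50049*(-1/40686) = -16683/13562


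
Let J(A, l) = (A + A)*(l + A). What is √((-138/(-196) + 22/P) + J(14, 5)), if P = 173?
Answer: √3125632866/2422 ≈ 23.083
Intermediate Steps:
J(A, l) = 2*A*(A + l) (J(A, l) = (2*A)*(A + l) = 2*A*(A + l))
√((-138/(-196) + 22/P) + J(14, 5)) = √((-138/(-196) + 22/173) + 2*14*(14 + 5)) = √((-138*(-1/196) + 22*(1/173)) + 2*14*19) = √((69/98 + 22/173) + 532) = √(14093/16954 + 532) = √(9033621/16954) = √3125632866/2422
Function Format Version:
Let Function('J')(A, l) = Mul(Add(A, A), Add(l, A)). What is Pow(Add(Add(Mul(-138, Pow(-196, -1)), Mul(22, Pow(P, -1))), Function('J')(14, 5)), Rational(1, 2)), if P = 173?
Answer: Mul(Rational(1, 2422), Pow(3125632866, Rational(1, 2))) ≈ 23.083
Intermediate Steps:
Function('J')(A, l) = Mul(2, A, Add(A, l)) (Function('J')(A, l) = Mul(Mul(2, A), Add(A, l)) = Mul(2, A, Add(A, l)))
Pow(Add(Add(Mul(-138, Pow(-196, -1)), Mul(22, Pow(P, -1))), Function('J')(14, 5)), Rational(1, 2)) = Pow(Add(Add(Mul(-138, Pow(-196, -1)), Mul(22, Pow(173, -1))), Mul(2, 14, Add(14, 5))), Rational(1, 2)) = Pow(Add(Add(Mul(-138, Rational(-1, 196)), Mul(22, Rational(1, 173))), Mul(2, 14, 19)), Rational(1, 2)) = Pow(Add(Add(Rational(69, 98), Rational(22, 173)), 532), Rational(1, 2)) = Pow(Add(Rational(14093, 16954), 532), Rational(1, 2)) = Pow(Rational(9033621, 16954), Rational(1, 2)) = Mul(Rational(1, 2422), Pow(3125632866, Rational(1, 2)))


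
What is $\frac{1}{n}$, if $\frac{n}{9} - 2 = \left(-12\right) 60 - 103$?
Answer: $- \frac{1}{7389} \approx -0.00013534$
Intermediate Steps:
$n = -7389$ ($n = 18 + 9 \left(\left(-12\right) 60 - 103\right) = 18 + 9 \left(-720 - 103\right) = 18 + 9 \left(-823\right) = 18 - 7407 = -7389$)
$\frac{1}{n} = \frac{1}{-7389} = - \frac{1}{7389}$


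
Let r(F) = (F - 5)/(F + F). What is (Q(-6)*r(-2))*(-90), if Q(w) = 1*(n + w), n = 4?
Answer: 315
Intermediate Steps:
r(F) = (-5 + F)/(2*F) (r(F) = (-5 + F)/((2*F)) = (-5 + F)*(1/(2*F)) = (-5 + F)/(2*F))
Q(w) = 4 + w (Q(w) = 1*(4 + w) = 4 + w)
(Q(-6)*r(-2))*(-90) = ((4 - 6)*((½)*(-5 - 2)/(-2)))*(-90) = -(-1)*(-7)/2*(-90) = -2*7/4*(-90) = -7/2*(-90) = 315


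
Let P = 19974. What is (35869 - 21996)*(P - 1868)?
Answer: 251184538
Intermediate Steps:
(35869 - 21996)*(P - 1868) = (35869 - 21996)*(19974 - 1868) = 13873*18106 = 251184538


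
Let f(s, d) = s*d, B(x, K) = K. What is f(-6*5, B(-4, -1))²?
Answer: 900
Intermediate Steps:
f(s, d) = d*s
f(-6*5, B(-4, -1))² = (-(-6)*5)² = (-1*(-30))² = 30² = 900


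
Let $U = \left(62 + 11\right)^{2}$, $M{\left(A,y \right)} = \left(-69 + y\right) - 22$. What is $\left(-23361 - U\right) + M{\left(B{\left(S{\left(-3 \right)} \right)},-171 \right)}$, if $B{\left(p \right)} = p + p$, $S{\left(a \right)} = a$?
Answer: $-28952$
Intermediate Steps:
$B{\left(p \right)} = 2 p$
$M{\left(A,y \right)} = -91 + y$
$U = 5329$ ($U = 73^{2} = 5329$)
$\left(-23361 - U\right) + M{\left(B{\left(S{\left(-3 \right)} \right)},-171 \right)} = \left(-23361 - 5329\right) - 262 = -28690 - 262 = -28952$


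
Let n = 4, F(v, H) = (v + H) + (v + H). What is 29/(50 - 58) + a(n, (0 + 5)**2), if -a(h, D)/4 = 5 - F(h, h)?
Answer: 323/8 ≈ 40.375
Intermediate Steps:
F(v, H) = 2*H + 2*v (F(v, H) = (H + v) + (H + v) = 2*H + 2*v)
a(h, D) = -20 + 16*h (a(h, D) = -4*(5 - (2*h + 2*h)) = -4*(5 - 4*h) = -20 + 16*h)
29/(50 - 58) + a(n, (0 + 5)**2) = 29/(50 - 58) + (-20 + 16*4) = 29/(-8) + (-20 + 64) = 29*(-1/8) + 44 = -29/8 + 44 = 323/8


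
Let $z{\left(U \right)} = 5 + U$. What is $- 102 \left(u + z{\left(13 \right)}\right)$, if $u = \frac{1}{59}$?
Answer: $- \frac{108426}{59} \approx -1837.7$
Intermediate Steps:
$u = \frac{1}{59} \approx 0.016949$
$- 102 \left(u + z{\left(13 \right)}\right) = - 102 \left(\frac{1}{59} + \left(5 + 13\right)\right) = - 102 \left(\frac{1}{59} + 18\right) = \left(-102\right) \frac{1063}{59} = - \frac{108426}{59}$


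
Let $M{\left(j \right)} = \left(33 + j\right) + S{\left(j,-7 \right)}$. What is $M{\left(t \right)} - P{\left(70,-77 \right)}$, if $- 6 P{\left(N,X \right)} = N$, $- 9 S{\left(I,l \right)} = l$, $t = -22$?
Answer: $\frac{211}{9} \approx 23.444$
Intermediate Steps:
$S{\left(I,l \right)} = - \frac{l}{9}$
$P{\left(N,X \right)} = - \frac{N}{6}$
$M{\left(j \right)} = \frac{304}{9} + j$ ($M{\left(j \right)} = \left(33 + j\right) - - \frac{7}{9} = \left(33 + j\right) + \frac{7}{9} = \frac{304}{9} + j$)
$M{\left(t \right)} - P{\left(70,-77 \right)} = \left(\frac{304}{9} - 22\right) - \left(- \frac{1}{6}\right) 70 = \frac{106}{9} - - \frac{35}{3} = \frac{106}{9} + \frac{35}{3} = \frac{211}{9}$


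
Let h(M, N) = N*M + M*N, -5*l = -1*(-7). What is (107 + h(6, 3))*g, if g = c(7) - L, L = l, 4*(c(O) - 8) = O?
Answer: 31889/20 ≈ 1594.4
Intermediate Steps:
l = -7/5 (l = -(-1)*(-7)/5 = -⅕*7 = -7/5 ≈ -1.4000)
c(O) = 8 + O/4
L = -7/5 ≈ -1.4000
h(M, N) = 2*M*N (h(M, N) = M*N + M*N = 2*M*N)
g = 223/20 (g = (8 + (¼)*7) - 1*(-7/5) = (8 + 7/4) + 7/5 = 39/4 + 7/5 = 223/20 ≈ 11.150)
(107 + h(6, 3))*g = (107 + 2*6*3)*(223/20) = (107 + 36)*(223/20) = 143*(223/20) = 31889/20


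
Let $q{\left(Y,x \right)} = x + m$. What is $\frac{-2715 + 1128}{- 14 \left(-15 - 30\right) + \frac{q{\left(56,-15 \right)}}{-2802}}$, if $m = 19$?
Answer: $- \frac{2223387}{882628} \approx -2.5191$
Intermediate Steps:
$q{\left(Y,x \right)} = 19 + x$ ($q{\left(Y,x \right)} = x + 19 = 19 + x$)
$\frac{-2715 + 1128}{- 14 \left(-15 - 30\right) + \frac{q{\left(56,-15 \right)}}{-2802}} = \frac{-2715 + 1128}{- 14 \left(-15 - 30\right) + \frac{19 - 15}{-2802}} = - \frac{1587}{\left(-14\right) \left(-45\right) + 4 \left(- \frac{1}{2802}\right)} = - \frac{1587}{630 - \frac{2}{1401}} = - \frac{1587}{\frac{882628}{1401}} = \left(-1587\right) \frac{1401}{882628} = - \frac{2223387}{882628}$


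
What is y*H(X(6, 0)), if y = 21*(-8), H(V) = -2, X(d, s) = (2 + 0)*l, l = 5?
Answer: 336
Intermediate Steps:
X(d, s) = 10 (X(d, s) = (2 + 0)*5 = 2*5 = 10)
y = -168
y*H(X(6, 0)) = -168*(-2) = 336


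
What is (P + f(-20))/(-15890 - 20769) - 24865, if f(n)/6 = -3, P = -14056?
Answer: -911511961/36659 ≈ -24865.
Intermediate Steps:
f(n) = -18 (f(n) = 6*(-3) = -18)
(P + f(-20))/(-15890 - 20769) - 24865 = (-14056 - 18)/(-15890 - 20769) - 24865 = -14074/(-36659) - 24865 = -14074*(-1/36659) - 24865 = 14074/36659 - 24865 = -911511961/36659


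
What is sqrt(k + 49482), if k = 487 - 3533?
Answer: 2*sqrt(11609) ≈ 215.49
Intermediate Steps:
k = -3046
sqrt(k + 49482) = sqrt(-3046 + 49482) = sqrt(46436) = 2*sqrt(11609)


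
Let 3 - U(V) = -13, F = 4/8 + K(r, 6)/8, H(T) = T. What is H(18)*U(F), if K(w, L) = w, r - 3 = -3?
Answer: 288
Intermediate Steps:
r = 0 (r = 3 - 3 = 0)
F = ½ (F = 4/8 + 0/8 = 4*(⅛) + 0*(⅛) = ½ + 0 = ½ ≈ 0.50000)
U(V) = 16 (U(V) = 3 - 1*(-13) = 3 + 13 = 16)
H(18)*U(F) = 18*16 = 288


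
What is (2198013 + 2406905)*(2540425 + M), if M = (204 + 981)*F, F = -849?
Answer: 7065601982480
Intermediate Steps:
M = -1006065 (M = (204 + 981)*(-849) = 1185*(-849) = -1006065)
(2198013 + 2406905)*(2540425 + M) = (2198013 + 2406905)*(2540425 - 1006065) = 4604918*1534360 = 7065601982480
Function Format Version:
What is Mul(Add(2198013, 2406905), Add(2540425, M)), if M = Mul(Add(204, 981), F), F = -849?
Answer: 7065601982480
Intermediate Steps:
M = -1006065 (M = Mul(Add(204, 981), -849) = Mul(1185, -849) = -1006065)
Mul(Add(2198013, 2406905), Add(2540425, M)) = Mul(Add(2198013, 2406905), Add(2540425, -1006065)) = Mul(4604918, 1534360) = 7065601982480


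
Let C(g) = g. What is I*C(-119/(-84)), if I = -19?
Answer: -323/12 ≈ -26.917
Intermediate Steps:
I*C(-119/(-84)) = -(-2261)/(-84) = -(-2261)*(-1)/84 = -19*17/12 = -323/12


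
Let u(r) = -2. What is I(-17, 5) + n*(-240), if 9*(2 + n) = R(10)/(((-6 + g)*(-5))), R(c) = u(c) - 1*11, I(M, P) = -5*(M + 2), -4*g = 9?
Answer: 55777/99 ≈ 563.40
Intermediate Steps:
g = -9/4 (g = -1/4*9 = -9/4 ≈ -2.2500)
I(M, P) = -10 - 5*M (I(M, P) = -5*(2 + M) = -10 - 5*M)
R(c) = -13 (R(c) = -2 - 1*11 = -2 - 11 = -13)
n = -3022/1485 (n = -2 + (-13*(-1/(5*(-6 - 9/4))))/9 = -2 + (-13/((-33/4*(-5))))/9 = -2 + (-13/165/4)/9 = -2 + (-13*4/165)/9 = -2 + (1/9)*(-52/165) = -2 - 52/1485 = -3022/1485 ≈ -2.0350)
I(-17, 5) + n*(-240) = (-10 - 5*(-17)) - 3022/1485*(-240) = (-10 + 85) + 48352/99 = 75 + 48352/99 = 55777/99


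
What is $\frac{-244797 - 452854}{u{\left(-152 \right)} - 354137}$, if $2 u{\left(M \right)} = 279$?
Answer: $\frac{1395302}{707995} \approx 1.9708$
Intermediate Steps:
$u{\left(M \right)} = \frac{279}{2}$ ($u{\left(M \right)} = \frac{1}{2} \cdot 279 = \frac{279}{2}$)
$\frac{-244797 - 452854}{u{\left(-152 \right)} - 354137} = \frac{-244797 - 452854}{\frac{279}{2} - 354137} = - \frac{697651}{- \frac{707995}{2}} = \left(-697651\right) \left(- \frac{2}{707995}\right) = \frac{1395302}{707995}$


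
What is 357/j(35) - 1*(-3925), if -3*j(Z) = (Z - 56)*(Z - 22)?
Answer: 51076/13 ≈ 3928.9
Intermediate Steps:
j(Z) = -(-56 + Z)*(-22 + Z)/3 (j(Z) = -(Z - 56)*(Z - 22)/3 = -(-56 + Z)*(-22 + Z)/3)
357/j(35) - 1*(-3925) = 357/(-1232/3 + 26*35 - 1/3*35**2) - 1*(-3925) = 357/(-1232/3 + 910 - 1/3*1225) + 3925 = 357/(-1232/3 + 910 - 1225/3) + 3925 = 357/91 + 3925 = 357*(1/91) + 3925 = 51/13 + 3925 = 51076/13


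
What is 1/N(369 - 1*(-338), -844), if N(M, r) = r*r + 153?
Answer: 1/712489 ≈ 1.4035e-6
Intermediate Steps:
N(M, r) = 153 + r² (N(M, r) = r² + 153 = 153 + r²)
1/N(369 - 1*(-338), -844) = 1/(153 + (-844)²) = 1/(153 + 712336) = 1/712489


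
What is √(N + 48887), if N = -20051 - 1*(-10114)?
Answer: 5*√1558 ≈ 197.36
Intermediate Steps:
N = -9937 (N = -20051 + 10114 = -9937)
√(N + 48887) = √(-9937 + 48887) = √38950 = 5*√1558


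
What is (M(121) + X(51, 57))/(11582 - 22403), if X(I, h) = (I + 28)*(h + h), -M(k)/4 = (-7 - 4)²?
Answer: -8522/10821 ≈ -0.78754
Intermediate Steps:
M(k) = -484 (M(k) = -4*(-7 - 4)² = -4*(-11)² = -4*121 = -484)
X(I, h) = 2*h*(28 + I) (X(I, h) = (28 + I)*(2*h) = 2*h*(28 + I))
(M(121) + X(51, 57))/(11582 - 22403) = (-484 + 2*57*(28 + 51))/(11582 - 22403) = (-484 + 2*57*79)/(-10821) = (-484 + 9006)*(-1/10821) = 8522*(-1/10821) = -8522/10821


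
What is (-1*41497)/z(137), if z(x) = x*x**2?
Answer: -41497/2571353 ≈ -0.016138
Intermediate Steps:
z(x) = x**3
(-1*41497)/z(137) = (-1*41497)/(137**3) = -41497/2571353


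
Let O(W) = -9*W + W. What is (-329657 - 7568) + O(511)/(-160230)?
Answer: -3859539833/11445 ≈ -3.3723e+5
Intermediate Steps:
O(W) = -8*W
(-329657 - 7568) + O(511)/(-160230) = (-329657 - 7568) - 8*511/(-160230) = -337225 - 4088*(-1/160230) = -337225 + 292/11445 = -3859539833/11445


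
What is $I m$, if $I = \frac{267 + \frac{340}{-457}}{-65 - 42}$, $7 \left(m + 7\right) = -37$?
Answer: $\frac{10464394}{342293} \approx 30.571$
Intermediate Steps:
$m = - \frac{86}{7}$ ($m = -7 + \frac{1}{7} \left(-37\right) = -7 - \frac{37}{7} = - \frac{86}{7} \approx -12.286$)
$I = - \frac{121679}{48899}$ ($I = \frac{267 + 340 \left(- \frac{1}{457}\right)}{-107} = \left(267 - \frac{340}{457}\right) \left(- \frac{1}{107}\right) = \frac{121679}{457} \left(- \frac{1}{107}\right) = - \frac{121679}{48899} \approx -2.4884$)
$I m = \left(- \frac{121679}{48899}\right) \left(- \frac{86}{7}\right) = \frac{10464394}{342293}$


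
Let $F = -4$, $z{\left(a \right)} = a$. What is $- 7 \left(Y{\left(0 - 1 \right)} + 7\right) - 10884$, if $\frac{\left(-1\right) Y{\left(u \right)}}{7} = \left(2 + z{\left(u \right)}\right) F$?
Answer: $-11129$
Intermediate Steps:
$Y{\left(u \right)} = 56 + 28 u$ ($Y{\left(u \right)} = - 7 \left(2 + u\right) \left(-4\right) = - 7 \left(-8 - 4 u\right) = 56 + 28 u$)
$- 7 \left(Y{\left(0 - 1 \right)} + 7\right) - 10884 = - 7 \left(\left(56 + 28 \left(0 - 1\right)\right) + 7\right) - 10884 = - 7 \left(\left(56 + 28 \left(-1\right)\right) + 7\right) - 10884 = - 7 \left(\left(56 - 28\right) + 7\right) - 10884 = - 7 \left(28 + 7\right) - 10884 = \left(-7\right) 35 - 10884 = -245 - 10884 = -11129$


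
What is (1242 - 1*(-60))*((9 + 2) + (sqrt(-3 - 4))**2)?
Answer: 5208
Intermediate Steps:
(1242 - 1*(-60))*((9 + 2) + (sqrt(-3 - 4))**2) = (1242 + 60)*(11 + (sqrt(-7))**2) = 1302*(11 + (I*sqrt(7))**2) = 1302*(11 - 7) = 1302*4 = 5208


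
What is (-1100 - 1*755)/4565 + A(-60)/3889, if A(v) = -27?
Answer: -1467470/3550657 ≈ -0.41330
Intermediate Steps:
(-1100 - 1*755)/4565 + A(-60)/3889 = (-1100 - 1*755)/4565 - 27/3889 = (-1100 - 755)*(1/4565) - 27*1/3889 = -1855*1/4565 - 27/3889 = -371/913 - 27/3889 = -1467470/3550657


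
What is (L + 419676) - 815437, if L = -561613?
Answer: -957374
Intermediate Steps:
(L + 419676) - 815437 = (-561613 + 419676) - 815437 = -141937 - 815437 = -957374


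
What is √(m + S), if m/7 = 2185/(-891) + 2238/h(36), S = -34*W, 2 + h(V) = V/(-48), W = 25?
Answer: I*√64332719/99 ≈ 81.018*I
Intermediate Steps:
h(V) = -2 - V/48 (h(V) = -2 + V/(-48) = -2 + V*(-1/48) = -2 - V/48)
S = -850 (S = -34*25 = -850)
m = -5091079/891 (m = 7*(2185/(-891) + 2238/(-2 - 1/48*36)) = 7*(2185*(-1/891) + 2238/(-2 - ¾)) = 7*(-2185/891 + 2238/(-11/4)) = 7*(-2185/891 + 2238*(-4/11)) = 7*(-2185/891 - 8952/11) = 7*(-727297/891) = -5091079/891 ≈ -5713.9)
√(m + S) = √(-5091079/891 - 850) = √(-5848429/891) = I*√64332719/99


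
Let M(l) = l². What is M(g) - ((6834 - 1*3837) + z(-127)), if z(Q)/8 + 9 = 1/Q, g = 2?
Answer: -370959/127 ≈ -2920.9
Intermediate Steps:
z(Q) = -72 + 8/Q
M(g) - ((6834 - 1*3837) + z(-127)) = 2² - ((6834 - 1*3837) + (-72 + 8/(-127))) = 4 - ((6834 - 3837) + (-72 + 8*(-1/127))) = 4 - (2997 + (-72 - 8/127)) = 4 - (2997 - 9152/127) = 4 - 1*371467/127 = 4 - 371467/127 = -370959/127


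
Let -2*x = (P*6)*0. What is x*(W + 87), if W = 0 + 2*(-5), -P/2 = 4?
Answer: 0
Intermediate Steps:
P = -8 (P = -2*4 = -8)
W = -10 (W = 0 - 10 = -10)
x = 0 (x = -(-8*6)*0/2 = -(-24)*0 = -½*0 = 0)
x*(W + 87) = 0*(-10 + 87) = 0*77 = 0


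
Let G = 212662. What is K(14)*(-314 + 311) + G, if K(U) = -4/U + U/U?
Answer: 1488619/7 ≈ 2.1266e+5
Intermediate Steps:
K(U) = 1 - 4/U (K(U) = -4/U + 1 = 1 - 4/U)
K(14)*(-314 + 311) + G = ((-4 + 14)/14)*(-314 + 311) + 212662 = ((1/14)*10)*(-3) + 212662 = (5/7)*(-3) + 212662 = -15/7 + 212662 = 1488619/7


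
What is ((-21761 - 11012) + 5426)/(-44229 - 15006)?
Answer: 27347/59235 ≈ 0.46167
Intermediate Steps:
((-21761 - 11012) + 5426)/(-44229 - 15006) = (-32773 + 5426)/(-59235) = -27347*(-1/59235) = 27347/59235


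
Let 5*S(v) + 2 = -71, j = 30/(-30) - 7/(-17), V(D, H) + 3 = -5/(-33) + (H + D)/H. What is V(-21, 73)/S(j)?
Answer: 25730/175857 ≈ 0.14631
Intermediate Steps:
V(D, H) = -94/33 + (D + H)/H (V(D, H) = -3 + (-5/(-33) + (H + D)/H) = -3 + (-5*(-1/33) + (D + H)/H) = -3 + (5/33 + (D + H)/H) = -94/33 + (D + H)/H)
j = -10/17 (j = 30*(-1/30) - 7*(-1/17) = -1 + 7/17 = -10/17 ≈ -0.58823)
S(v) = -73/5 (S(v) = -⅖ + (⅕)*(-71) = -⅖ - 71/5 = -73/5)
V(-21, 73)/S(j) = (-61/33 - 21/73)/(-73/5) = (-61/33 - 21*1/73)*(-5/73) = (-61/33 - 21/73)*(-5/73) = -5146/2409*(-5/73) = 25730/175857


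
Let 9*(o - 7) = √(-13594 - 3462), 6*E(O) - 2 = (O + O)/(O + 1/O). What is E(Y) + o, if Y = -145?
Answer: 161199/21026 + 4*I*√1066/9 ≈ 7.6666 + 14.511*I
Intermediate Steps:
E(O) = ⅓ + O/(3*(O + 1/O)) (E(O) = ⅓ + ((O + O)/(O + 1/O))/6 = ⅓ + ((2*O)/(O + 1/O))/6 = ⅓ + (2*O/(O + 1/O))/6 = ⅓ + O/(3*(O + 1/O)))
o = 7 + 4*I*√1066/9 (o = 7 + √(-13594 - 3462)/9 = 7 + √(-17056)/9 = 7 + (4*I*√1066)/9 = 7 + 4*I*√1066/9 ≈ 7.0 + 14.511*I)
E(Y) + o = (1 + 2*(-145)²)/(3*(1 + (-145)²)) + (7 + 4*I*√1066/9) = (1 + 2*21025)/(3*(1 + 21025)) + (7 + 4*I*√1066/9) = (⅓)*(1 + 42050)/21026 + (7 + 4*I*√1066/9) = (⅓)*(1/21026)*42051 + (7 + 4*I*√1066/9) = 14017/21026 + (7 + 4*I*√1066/9) = 161199/21026 + 4*I*√1066/9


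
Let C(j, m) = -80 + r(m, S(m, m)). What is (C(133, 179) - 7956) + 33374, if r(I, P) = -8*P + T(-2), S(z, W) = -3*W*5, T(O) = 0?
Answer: 46818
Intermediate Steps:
S(z, W) = -15*W
r(I, P) = -8*P (r(I, P) = -8*P + 0 = -8*P)
C(j, m) = -80 + 120*m (C(j, m) = -80 - (-120)*m = -80 + 120*m)
(C(133, 179) - 7956) + 33374 = ((-80 + 120*179) - 7956) + 33374 = ((-80 + 21480) - 7956) + 33374 = (21400 - 7956) + 33374 = 13444 + 33374 = 46818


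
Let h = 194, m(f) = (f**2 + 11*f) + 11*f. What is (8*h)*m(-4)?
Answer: -111744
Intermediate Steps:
m(f) = f**2 + 22*f
(8*h)*m(-4) = (8*194)*(-4*(22 - 4)) = 1552*(-4*18) = 1552*(-72) = -111744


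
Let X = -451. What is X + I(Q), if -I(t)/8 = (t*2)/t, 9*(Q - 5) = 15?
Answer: -467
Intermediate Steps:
Q = 20/3 (Q = 5 + (⅑)*15 = 5 + 5/3 = 20/3 ≈ 6.6667)
I(t) = -16 (I(t) = -8*t*2/t = -8*2*t/t = -8*2 = -16)
X + I(Q) = -451 - 16 = -467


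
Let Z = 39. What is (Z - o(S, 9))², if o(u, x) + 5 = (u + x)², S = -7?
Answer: 1600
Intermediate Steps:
o(u, x) = -5 + (u + x)²
(Z - o(S, 9))² = (39 - (-5 + (-7 + 9)²))² = (39 - (-5 + 2²))² = (39 - (-5 + 4))² = (39 - 1*(-1))² = (39 + 1)² = 40² = 1600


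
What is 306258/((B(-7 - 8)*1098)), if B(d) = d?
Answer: -51043/2745 ≈ -18.595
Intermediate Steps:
306258/((B(-7 - 8)*1098)) = 306258/(((-7 - 8)*1098)) = 306258/((-15*1098)) = 306258/(-16470) = 306258*(-1/16470) = -51043/2745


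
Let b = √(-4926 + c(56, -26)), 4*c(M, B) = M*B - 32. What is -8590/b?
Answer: 4295*I*√5298/2649 ≈ 118.02*I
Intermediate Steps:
c(M, B) = -8 + B*M/4 (c(M, B) = (M*B - 32)/4 = (B*M - 32)/4 = (-32 + B*M)/4 = -8 + B*M/4)
b = I*√5298 (b = √(-4926 + (-8 + (¼)*(-26)*56)) = √(-4926 + (-8 - 364)) = √(-4926 - 372) = √(-5298) = I*√5298 ≈ 72.787*I)
-8590/b = -8590*(-I*√5298/5298) = -(-4295)*I*√5298/2649 = 4295*I*√5298/2649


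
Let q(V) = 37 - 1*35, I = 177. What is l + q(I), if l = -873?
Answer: -871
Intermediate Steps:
q(V) = 2 (q(V) = 37 - 35 = 2)
l + q(I) = -873 + 2 = -871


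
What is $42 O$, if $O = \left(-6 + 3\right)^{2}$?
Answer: $378$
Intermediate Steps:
$O = 9$ ($O = \left(-3\right)^{2} = 9$)
$42 O = 42 \cdot 9 = 378$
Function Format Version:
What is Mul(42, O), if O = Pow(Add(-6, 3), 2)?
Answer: 378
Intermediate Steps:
O = 9 (O = Pow(-3, 2) = 9)
Mul(42, O) = Mul(42, 9) = 378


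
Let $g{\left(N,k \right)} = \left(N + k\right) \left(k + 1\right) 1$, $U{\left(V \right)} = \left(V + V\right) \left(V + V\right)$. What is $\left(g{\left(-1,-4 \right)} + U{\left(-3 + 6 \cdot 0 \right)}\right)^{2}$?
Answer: $2601$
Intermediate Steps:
$U{\left(V \right)} = 4 V^{2}$ ($U{\left(V \right)} = 2 V 2 V = 4 V^{2}$)
$g{\left(N,k \right)} = \left(1 + k\right) \left(N + k\right)$ ($g{\left(N,k \right)} = \left(N + k\right) \left(1 + k\right) 1 = \left(1 + k\right) \left(N + k\right) 1 = \left(1 + k\right) \left(N + k\right)$)
$\left(g{\left(-1,-4 \right)} + U{\left(-3 + 6 \cdot 0 \right)}\right)^{2} = \left(\left(-1 - 4 + \left(-4\right)^{2} - -4\right) + 4 \left(-3 + 6 \cdot 0\right)^{2}\right)^{2} = \left(\left(-1 - 4 + 16 + 4\right) + 4 \left(-3 + 0\right)^{2}\right)^{2} = \left(15 + 4 \left(-3\right)^{2}\right)^{2} = \left(15 + 4 \cdot 9\right)^{2} = \left(15 + 36\right)^{2} = 51^{2} = 2601$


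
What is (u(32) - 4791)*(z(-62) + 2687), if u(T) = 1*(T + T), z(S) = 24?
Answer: -12814897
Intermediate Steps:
u(T) = 2*T (u(T) = 1*(2*T) = 2*T)
(u(32) - 4791)*(z(-62) + 2687) = (2*32 - 4791)*(24 + 2687) = (64 - 4791)*2711 = -4727*2711 = -12814897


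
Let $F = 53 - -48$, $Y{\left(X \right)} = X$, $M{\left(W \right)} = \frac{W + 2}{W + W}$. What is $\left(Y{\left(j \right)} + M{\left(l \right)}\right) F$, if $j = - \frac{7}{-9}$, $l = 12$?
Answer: $\frac{4949}{36} \approx 137.47$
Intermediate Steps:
$M{\left(W \right)} = \frac{2 + W}{2 W}$
$j = \frac{7}{9}$ ($j = \left(-7\right) \left(- \frac{1}{9}\right) = \frac{7}{9} \approx 0.77778$)
$F = 101$ ($F = 53 + 48 = 101$)
$\left(Y{\left(j \right)} + M{\left(l \right)}\right) F = \left(\frac{7}{9} + \frac{2 + 12}{2 \cdot 12}\right) 101 = \left(\frac{7}{9} + \frac{1}{2} \cdot \frac{1}{12} \cdot 14\right) 101 = \left(\frac{7}{9} + \frac{7}{12}\right) 101 = \frac{49}{36} \cdot 101 = \frac{4949}{36}$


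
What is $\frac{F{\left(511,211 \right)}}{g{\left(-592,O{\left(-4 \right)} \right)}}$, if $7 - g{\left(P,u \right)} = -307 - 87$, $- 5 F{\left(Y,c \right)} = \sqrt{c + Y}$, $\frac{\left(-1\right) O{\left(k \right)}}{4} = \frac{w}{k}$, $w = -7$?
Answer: $- \frac{19 \sqrt{2}}{2005} \approx -0.013402$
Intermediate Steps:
$O{\left(k \right)} = \frac{28}{k}$ ($O{\left(k \right)} = - 4 \left(- \frac{7}{k}\right) = \frac{28}{k}$)
$F{\left(Y,c \right)} = - \frac{\sqrt{Y + c}}{5}$ ($F{\left(Y,c \right)} = - \frac{\sqrt{c + Y}}{5} = - \frac{\sqrt{Y + c}}{5}$)
$g{\left(P,u \right)} = 401$ ($g{\left(P,u \right)} = 7 - \left(-307 - 87\right) = 7 - -394 = 7 + 394 = 401$)
$\frac{F{\left(511,211 \right)}}{g{\left(-592,O{\left(-4 \right)} \right)}} = \frac{\left(- \frac{1}{5}\right) \sqrt{511 + 211}}{401} = - \frac{\sqrt{722}}{5} \cdot \frac{1}{401} = - \frac{19 \sqrt{2}}{5} \cdot \frac{1}{401} = - \frac{19 \sqrt{2}}{2005}$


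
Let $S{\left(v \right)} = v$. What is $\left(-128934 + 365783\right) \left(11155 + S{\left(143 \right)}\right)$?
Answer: $2675920002$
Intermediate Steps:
$\left(-128934 + 365783\right) \left(11155 + S{\left(143 \right)}\right) = \left(-128934 + 365783\right) \left(11155 + 143\right) = 236849 \cdot 11298 = 2675920002$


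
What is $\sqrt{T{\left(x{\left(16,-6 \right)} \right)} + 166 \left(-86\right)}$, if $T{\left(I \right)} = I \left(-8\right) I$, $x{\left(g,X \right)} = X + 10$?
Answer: $2 i \sqrt{3601} \approx 120.02 i$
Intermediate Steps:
$x{\left(g,X \right)} = 10 + X$
$T{\left(I \right)} = - 8 I^{2}$ ($T{\left(I \right)} = - 8 I I = - 8 I^{2}$)
$\sqrt{T{\left(x{\left(16,-6 \right)} \right)} + 166 \left(-86\right)} = \sqrt{- 8 \left(10 - 6\right)^{2} + 166 \left(-86\right)} = \sqrt{- 8 \cdot 4^{2} - 14276} = \sqrt{\left(-8\right) 16 - 14276} = \sqrt{-128 - 14276} = \sqrt{-14404} = 2 i \sqrt{3601}$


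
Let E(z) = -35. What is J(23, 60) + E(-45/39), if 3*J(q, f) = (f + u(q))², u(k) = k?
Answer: 6784/3 ≈ 2261.3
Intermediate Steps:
J(q, f) = (f + q)²/3
J(23, 60) + E(-45/39) = (60 + 23)²/3 - 35 = (⅓)*83² - 35 = (⅓)*6889 - 35 = 6889/3 - 35 = 6784/3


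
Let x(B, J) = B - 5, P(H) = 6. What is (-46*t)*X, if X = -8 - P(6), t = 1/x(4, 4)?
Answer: -644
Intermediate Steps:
x(B, J) = -5 + B
t = -1 (t = 1/(-5 + 4) = 1/(-1) = -1)
X = -14 (X = -8 - 1*6 = -8 - 6 = -14)
(-46*t)*X = -46*(-1)*(-14) = 46*(-14) = -644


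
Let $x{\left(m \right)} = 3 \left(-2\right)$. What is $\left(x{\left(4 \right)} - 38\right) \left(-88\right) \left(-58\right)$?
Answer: $-224576$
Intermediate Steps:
$x{\left(m \right)} = -6$
$\left(x{\left(4 \right)} - 38\right) \left(-88\right) \left(-58\right) = \left(-6 - 38\right) \left(-88\right) \left(-58\right) = \left(-44\right) \left(-88\right) \left(-58\right) = 3872 \left(-58\right) = -224576$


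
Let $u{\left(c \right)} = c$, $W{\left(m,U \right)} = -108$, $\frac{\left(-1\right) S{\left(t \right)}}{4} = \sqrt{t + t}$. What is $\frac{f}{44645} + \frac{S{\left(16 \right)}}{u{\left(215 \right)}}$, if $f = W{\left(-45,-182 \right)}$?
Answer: $- \frac{108}{44645} - \frac{16 \sqrt{2}}{215} \approx -0.10766$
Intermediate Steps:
$S{\left(t \right)} = - 4 \sqrt{2} \sqrt{t}$ ($S{\left(t \right)} = - 4 \sqrt{t + t} = - 4 \sqrt{2 t} = - 4 \sqrt{2} \sqrt{t}$)
$f = -108$
$\frac{f}{44645} + \frac{S{\left(16 \right)}}{u{\left(215 \right)}} = - \frac{108}{44645} + \frac{\left(-4\right) \sqrt{2} \sqrt{16}}{215} = \left(-108\right) \frac{1}{44645} + \left(-4\right) \sqrt{2} \cdot 4 \cdot \frac{1}{215} = - \frac{108}{44645} + - 16 \sqrt{2} \cdot \frac{1}{215} = - \frac{108}{44645} - \frac{16 \sqrt{2}}{215}$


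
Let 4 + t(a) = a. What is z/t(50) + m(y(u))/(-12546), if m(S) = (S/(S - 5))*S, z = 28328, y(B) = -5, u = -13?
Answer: 355403203/577116 ≈ 615.83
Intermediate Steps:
t(a) = -4 + a
m(S) = S**2/(-5 + S) (m(S) = (S/(-5 + S))*S = S**2/(-5 + S))
z/t(50) + m(y(u))/(-12546) = 28328/(-4 + 50) + ((-5)**2/(-5 - 5))/(-12546) = 28328/46 + (25/(-10))*(-1/12546) = 28328*(1/46) + (25*(-1/10))*(-1/12546) = 14164/23 - 5/2*(-1/12546) = 14164/23 + 5/25092 = 355403203/577116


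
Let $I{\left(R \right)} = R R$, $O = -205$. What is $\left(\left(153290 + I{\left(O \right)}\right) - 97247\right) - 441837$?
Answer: $-343769$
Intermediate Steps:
$I{\left(R \right)} = R^{2}$
$\left(\left(153290 + I{\left(O \right)}\right) - 97247\right) - 441837 = \left(\left(153290 + \left(-205\right)^{2}\right) - 97247\right) - 441837 = \left(\left(153290 + 42025\right) - 97247\right) - 441837 = \left(195315 - 97247\right) - 441837 = 98068 - 441837 = -343769$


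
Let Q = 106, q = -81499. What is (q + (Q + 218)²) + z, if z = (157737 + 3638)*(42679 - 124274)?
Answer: -13167369648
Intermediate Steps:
z = -13167393125 (z = 161375*(-81595) = -13167393125)
(q + (Q + 218)²) + z = (-81499 + (106 + 218)²) - 13167393125 = (-81499 + 324²) - 13167393125 = (-81499 + 104976) - 13167393125 = 23477 - 13167393125 = -13167369648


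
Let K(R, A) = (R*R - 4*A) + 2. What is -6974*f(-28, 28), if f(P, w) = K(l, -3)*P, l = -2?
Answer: 3514896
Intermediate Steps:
K(R, A) = 2 + R**2 - 4*A (K(R, A) = (R**2 - 4*A) + 2 = 2 + R**2 - 4*A)
f(P, w) = 18*P (f(P, w) = (2 + (-2)**2 - 4*(-3))*P = (2 + 4 + 12)*P = 18*P)
-6974*f(-28, 28) = -125532*(-28) = -6974*(-504) = 3514896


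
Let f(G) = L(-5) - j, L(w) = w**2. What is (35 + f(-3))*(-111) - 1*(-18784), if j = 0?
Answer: 12124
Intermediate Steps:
f(G) = 25 (f(G) = (-5)**2 - 1*0 = 25 + 0 = 25)
(35 + f(-3))*(-111) - 1*(-18784) = (35 + 25)*(-111) - 1*(-18784) = 60*(-111) + 18784 = -6660 + 18784 = 12124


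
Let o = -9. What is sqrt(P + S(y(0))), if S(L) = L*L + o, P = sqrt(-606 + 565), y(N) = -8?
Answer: sqrt(55 + I*sqrt(41)) ≈ 7.4287 + 0.43097*I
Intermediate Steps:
P = I*sqrt(41) (P = sqrt(-41) = I*sqrt(41) ≈ 6.4031*I)
S(L) = -9 + L**2 (S(L) = L*L - 9 = L**2 - 9 = -9 + L**2)
sqrt(P + S(y(0))) = sqrt(I*sqrt(41) + (-9 + (-8)**2)) = sqrt(I*sqrt(41) + (-9 + 64)) = sqrt(I*sqrt(41) + 55) = sqrt(55 + I*sqrt(41))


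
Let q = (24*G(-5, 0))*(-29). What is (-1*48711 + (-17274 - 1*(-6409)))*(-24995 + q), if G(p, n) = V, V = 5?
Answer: 1696426600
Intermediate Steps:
G(p, n) = 5
q = -3480 (q = (24*5)*(-29) = 120*(-29) = -3480)
(-1*48711 + (-17274 - 1*(-6409)))*(-24995 + q) = (-1*48711 + (-17274 - 1*(-6409)))*(-24995 - 3480) = (-48711 + (-17274 + 6409))*(-28475) = (-48711 - 10865)*(-28475) = -59576*(-28475) = 1696426600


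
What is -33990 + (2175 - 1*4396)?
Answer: -36211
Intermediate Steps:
-33990 + (2175 - 1*4396) = -33990 + (2175 - 4396) = -33990 - 2221 = -36211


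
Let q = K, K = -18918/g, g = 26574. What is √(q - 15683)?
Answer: 2*I*√76913083910/4429 ≈ 125.23*I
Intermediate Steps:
K = -3153/4429 (K = -18918/26574 = -18918*1/26574 = -3153/4429 ≈ -0.71190)
q = -3153/4429 ≈ -0.71190
√(q - 15683) = √(-3153/4429 - 15683) = √(-69463160/4429) = 2*I*√76913083910/4429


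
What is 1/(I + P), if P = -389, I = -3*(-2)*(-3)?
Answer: -1/407 ≈ -0.0024570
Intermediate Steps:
I = -18 (I = 6*(-3) = -18)
1/(I + P) = 1/(-18 - 389) = 1/(-407) = -1/407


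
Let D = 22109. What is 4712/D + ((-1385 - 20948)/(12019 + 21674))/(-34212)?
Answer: 5432039324489/25485152987844 ≈ 0.21315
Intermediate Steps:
4712/D + ((-1385 - 20948)/(12019 + 21674))/(-34212) = 4712/22109 + ((-1385 - 20948)/(12019 + 21674))/(-34212) = 4712*(1/22109) - 22333/33693*(-1/34212) = 4712/22109 - 22333*1/33693*(-1/34212) = 4712/22109 - 22333/33693*(-1/34212) = 4712/22109 + 22333/1152704916 = 5432039324489/25485152987844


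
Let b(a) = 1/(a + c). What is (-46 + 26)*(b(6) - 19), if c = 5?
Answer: 4160/11 ≈ 378.18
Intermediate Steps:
b(a) = 1/(5 + a) (b(a) = 1/(a + 5) = 1/(5 + a))
(-46 + 26)*(b(6) - 19) = (-46 + 26)*(1/(5 + 6) - 19) = -20*(1/11 - 19) = -20*(-208/11) = 4160/11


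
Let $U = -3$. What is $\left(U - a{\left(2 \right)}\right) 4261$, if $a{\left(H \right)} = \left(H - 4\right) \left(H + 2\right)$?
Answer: $21305$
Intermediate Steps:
$a{\left(H \right)} = \left(-4 + H\right) \left(2 + H\right)$
$\left(U - a{\left(2 \right)}\right) 4261 = \left(-3 - \left(-8 + 2^{2} - 4\right)\right) 4261 = \left(-3 - \left(-8 + 4 - 4\right)\right) 4261 = \left(-3 - -8\right) 4261 = \left(-3 + 8\right) 4261 = 5 \cdot 4261 = 21305$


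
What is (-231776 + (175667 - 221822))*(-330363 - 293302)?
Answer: 173335837115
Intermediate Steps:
(-231776 + (175667 - 221822))*(-330363 - 293302) = (-231776 - 46155)*(-623665) = -277931*(-623665) = 173335837115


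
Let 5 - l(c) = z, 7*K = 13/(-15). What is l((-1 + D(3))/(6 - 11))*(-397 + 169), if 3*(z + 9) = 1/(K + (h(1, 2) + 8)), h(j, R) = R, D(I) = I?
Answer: -3302124/1037 ≈ -3184.3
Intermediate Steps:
K = -13/105 (K = (13/(-15))/7 = (13*(-1/15))/7 = (1/7)*(-13/15) = -13/105 ≈ -0.12381)
z = -9298/1037 (z = -9 + 1/(3*(-13/105 + (2 + 8))) = -9 + 1/(3*(-13/105 + 10)) = -9 + 1/(3*(1037/105)) = -9 + (1/3)*(105/1037) = -9 + 35/1037 = -9298/1037 ≈ -8.9662)
l(c) = 14483/1037 (l(c) = 5 - 1*(-9298/1037) = 5 + 9298/1037 = 14483/1037)
l((-1 + D(3))/(6 - 11))*(-397 + 169) = 14483*(-397 + 169)/1037 = (14483/1037)*(-228) = -3302124/1037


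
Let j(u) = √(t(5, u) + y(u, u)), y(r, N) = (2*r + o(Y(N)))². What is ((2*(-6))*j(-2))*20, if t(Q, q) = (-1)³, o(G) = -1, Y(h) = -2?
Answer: -480*√6 ≈ -1175.8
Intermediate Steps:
y(r, N) = (-1 + 2*r)² (y(r, N) = (2*r - 1)² = (-1 + 2*r)²)
t(Q, q) = -1
j(u) = √(-1 + (-1 + 2*u)²)
((2*(-6))*j(-2))*20 = ((2*(-6))*(2*√(-2*(-1 - 2))))*20 = -24*√(-2*(-3))*20 = -24*√6*20 = -480*√6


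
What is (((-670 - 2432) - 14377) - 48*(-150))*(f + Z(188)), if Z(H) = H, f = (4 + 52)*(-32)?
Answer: 16487516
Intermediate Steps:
f = -1792 (f = 56*(-32) = -1792)
(((-670 - 2432) - 14377) - 48*(-150))*(f + Z(188)) = (((-670 - 2432) - 14377) - 48*(-150))*(-1792 + 188) = ((-3102 - 14377) + 7200)*(-1604) = (-17479 + 7200)*(-1604) = -10279*(-1604) = 16487516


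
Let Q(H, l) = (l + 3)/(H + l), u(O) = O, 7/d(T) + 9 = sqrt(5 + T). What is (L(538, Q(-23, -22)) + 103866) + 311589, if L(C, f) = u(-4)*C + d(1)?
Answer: 10332554/25 - 7*sqrt(6)/75 ≈ 4.1330e+5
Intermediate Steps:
d(T) = 7/(-9 + sqrt(5 + T))
Q(H, l) = (3 + l)/(H + l)
L(C, f) = -4*C + 7/(-9 + sqrt(6)) (L(C, f) = -4*C + 7/(-9 + sqrt(5 + 1)) = -4*C + 7/(-9 + sqrt(6)))
(L(538, Q(-23, -22)) + 103866) + 311589 = ((-21/25 - 4*538 - 7*sqrt(6)/75) + 103866) + 311589 = ((-21/25 - 2152 - 7*sqrt(6)/75) + 103866) + 311589 = ((-53821/25 - 7*sqrt(6)/75) + 103866) + 311589 = (2542829/25 - 7*sqrt(6)/75) + 311589 = 10332554/25 - 7*sqrt(6)/75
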